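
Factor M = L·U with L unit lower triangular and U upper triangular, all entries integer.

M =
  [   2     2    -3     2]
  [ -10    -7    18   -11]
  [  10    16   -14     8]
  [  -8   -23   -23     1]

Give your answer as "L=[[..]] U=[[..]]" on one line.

L=[[1,0,0,0],[-5,1,0,0],[5,2,1,0],[-4,-5,4,1]] U=[[2,2,-3,2],[0,3,3,-1],[0,0,-5,0],[0,0,0,4]]

  R1 -= -5·R0 → [0,3,3,-1]
  R2 -= 5·R0 → [0,6,1,-2]
  R3 -= -4·R0 → [0,-15,-35,9]
  R2 -= 2·R1 → [0,0,-5,0]
  R3 -= -5·R1 → [0,0,-20,4]
  R3 -= 4·R2 → [0,0,0,4]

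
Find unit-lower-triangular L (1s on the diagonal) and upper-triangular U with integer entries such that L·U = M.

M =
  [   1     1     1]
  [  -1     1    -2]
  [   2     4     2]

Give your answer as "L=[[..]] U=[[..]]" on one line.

L=[[1,0,0],[-1,1,0],[2,1,1]] U=[[1,1,1],[0,2,-1],[0,0,1]]

  r1 -= -1·r0 → [0,2,-1]
  r2 -= 2·r0 → [0,2,0]
  r2 -= 1·r1 → [0,0,1]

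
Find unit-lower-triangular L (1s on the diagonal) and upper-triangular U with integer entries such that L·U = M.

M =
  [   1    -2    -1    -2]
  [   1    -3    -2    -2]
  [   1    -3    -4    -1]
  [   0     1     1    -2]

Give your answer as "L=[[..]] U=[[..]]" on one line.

L=[[1,0,0,0],[1,1,0,0],[1,1,1,0],[0,-1,0,1]] U=[[1,-2,-1,-2],[0,-1,-1,0],[0,0,-2,1],[0,0,0,-2]]

  R1 -= 1·R0 → [0,-1,-1,0]
  R2 -= 1·R0 → [0,-1,-3,1]
  R3 -= 0·R0 → [0,1,1,-2]
  R2 -= 1·R1 → [0,0,-2,1]
  R3 -= -1·R1 → [0,0,0,-2]
  R3 -= 0·R2 → [0,0,0,-2]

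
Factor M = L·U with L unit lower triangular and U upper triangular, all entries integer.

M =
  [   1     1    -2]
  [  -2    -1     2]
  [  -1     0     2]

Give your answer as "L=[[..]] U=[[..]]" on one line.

L=[[1,0,0],[-2,1,0],[-1,1,1]] U=[[1,1,-2],[0,1,-2],[0,0,2]]

  row1 -= -2·row0 → [0,1,-2]
  row2 -= -1·row0 → [0,1,0]
  row2 -= 1·row1 → [0,0,2]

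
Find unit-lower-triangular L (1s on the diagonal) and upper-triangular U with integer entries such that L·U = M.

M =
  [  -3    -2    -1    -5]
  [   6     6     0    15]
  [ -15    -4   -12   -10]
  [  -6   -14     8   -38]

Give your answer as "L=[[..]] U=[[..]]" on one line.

  row1 -= -2·row0 → [0,2,-2,5]
  row2 -= 5·row0 → [0,6,-7,15]
  row3 -= 2·row0 → [0,-10,10,-28]
  row2 -= 3·row1 → [0,0,-1,0]
  row3 -= -5·row1 → [0,0,0,-3]
  row3 -= 0·row2 → [0,0,0,-3]

L=[[1,0,0,0],[-2,1,0,0],[5,3,1,0],[2,-5,0,1]] U=[[-3,-2,-1,-5],[0,2,-2,5],[0,0,-1,0],[0,0,0,-3]]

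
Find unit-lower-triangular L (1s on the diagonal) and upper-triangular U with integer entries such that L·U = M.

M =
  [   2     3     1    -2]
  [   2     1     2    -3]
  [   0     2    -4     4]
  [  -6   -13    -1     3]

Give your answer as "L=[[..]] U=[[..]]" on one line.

L=[[1,0,0,0],[1,1,0,0],[0,-1,1,0],[-3,2,0,1]] U=[[2,3,1,-2],[0,-2,1,-1],[0,0,-3,3],[0,0,0,-1]]

  R1 -= 1·R0 → [0,-2,1,-1]
  R2 -= 0·R0 → [0,2,-4,4]
  R3 -= -3·R0 → [0,-4,2,-3]
  R2 -= -1·R1 → [0,0,-3,3]
  R3 -= 2·R1 → [0,0,0,-1]
  R3 -= 0·R2 → [0,0,0,-1]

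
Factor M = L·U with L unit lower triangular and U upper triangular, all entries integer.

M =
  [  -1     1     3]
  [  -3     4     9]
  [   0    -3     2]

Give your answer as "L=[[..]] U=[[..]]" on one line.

L=[[1,0,0],[3,1,0],[0,-3,1]] U=[[-1,1,3],[0,1,0],[0,0,2]]

  row1 -= 3·row0 → [0,1,0]
  row2 -= 0·row0 → [0,-3,2]
  row2 -= -3·row1 → [0,0,2]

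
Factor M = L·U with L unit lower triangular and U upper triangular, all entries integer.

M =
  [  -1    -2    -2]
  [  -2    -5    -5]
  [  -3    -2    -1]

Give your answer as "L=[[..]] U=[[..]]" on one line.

L=[[1,0,0],[2,1,0],[3,-4,1]] U=[[-1,-2,-2],[0,-1,-1],[0,0,1]]

  R1 -= 2·R0 → [0,-1,-1]
  R2 -= 3·R0 → [0,4,5]
  R2 -= -4·R1 → [0,0,1]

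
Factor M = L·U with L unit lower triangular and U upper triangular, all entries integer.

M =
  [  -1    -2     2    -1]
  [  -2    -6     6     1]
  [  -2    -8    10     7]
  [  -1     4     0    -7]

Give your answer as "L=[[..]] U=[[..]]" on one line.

L=[[1,0,0,0],[2,1,0,0],[2,2,1,0],[1,-3,2,1]] U=[[-1,-2,2,-1],[0,-2,2,3],[0,0,2,3],[0,0,0,-3]]

  R1 -= 2·R0 → [0,-2,2,3]
  R2 -= 2·R0 → [0,-4,6,9]
  R3 -= 1·R0 → [0,6,-2,-6]
  R2 -= 2·R1 → [0,0,2,3]
  R3 -= -3·R1 → [0,0,4,3]
  R3 -= 2·R2 → [0,0,0,-3]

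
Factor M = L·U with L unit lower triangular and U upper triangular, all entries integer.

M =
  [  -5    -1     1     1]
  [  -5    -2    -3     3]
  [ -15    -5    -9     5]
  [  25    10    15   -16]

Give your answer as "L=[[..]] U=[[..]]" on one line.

  r1 -= 1·r0 → [0,-1,-4,2]
  r2 -= 3·r0 → [0,-2,-12,2]
  r3 -= -5·r0 → [0,5,20,-11]
  r2 -= 2·r1 → [0,0,-4,-2]
  r3 -= -5·r1 → [0,0,0,-1]
  r3 -= 0·r2 → [0,0,0,-1]

L=[[1,0,0,0],[1,1,0,0],[3,2,1,0],[-5,-5,0,1]] U=[[-5,-1,1,1],[0,-1,-4,2],[0,0,-4,-2],[0,0,0,-1]]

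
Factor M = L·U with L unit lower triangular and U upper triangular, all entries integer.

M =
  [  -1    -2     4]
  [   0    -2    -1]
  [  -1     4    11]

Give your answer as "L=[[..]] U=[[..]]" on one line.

L=[[1,0,0],[0,1,0],[1,-3,1]] U=[[-1,-2,4],[0,-2,-1],[0,0,4]]

  row1 -= 0·row0 → [0,-2,-1]
  row2 -= 1·row0 → [0,6,7]
  row2 -= -3·row1 → [0,0,4]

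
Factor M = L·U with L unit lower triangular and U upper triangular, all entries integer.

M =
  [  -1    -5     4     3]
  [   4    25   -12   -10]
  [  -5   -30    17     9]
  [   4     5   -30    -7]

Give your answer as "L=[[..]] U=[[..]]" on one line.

  r1 -= -4·r0 → [0,5,4,2]
  r2 -= 5·r0 → [0,-5,-3,-6]
  r3 -= -4·r0 → [0,-15,-14,5]
  r2 -= -1·r1 → [0,0,1,-4]
  r3 -= -3·r1 → [0,0,-2,11]
  r3 -= -2·r2 → [0,0,0,3]

L=[[1,0,0,0],[-4,1,0,0],[5,-1,1,0],[-4,-3,-2,1]] U=[[-1,-5,4,3],[0,5,4,2],[0,0,1,-4],[0,0,0,3]]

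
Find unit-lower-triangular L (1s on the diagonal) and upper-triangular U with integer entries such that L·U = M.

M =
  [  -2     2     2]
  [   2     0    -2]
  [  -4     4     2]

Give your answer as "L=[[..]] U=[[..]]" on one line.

  r1 -= -1·r0 → [0,2,0]
  r2 -= 2·r0 → [0,0,-2]
  r2 -= 0·r1 → [0,0,-2]

L=[[1,0,0],[-1,1,0],[2,0,1]] U=[[-2,2,2],[0,2,0],[0,0,-2]]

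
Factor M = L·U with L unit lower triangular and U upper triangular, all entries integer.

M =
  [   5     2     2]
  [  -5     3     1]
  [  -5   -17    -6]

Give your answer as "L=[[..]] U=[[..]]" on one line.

  R1 -= -1·R0 → [0,5,3]
  R2 -= -1·R0 → [0,-15,-4]
  R2 -= -3·R1 → [0,0,5]

L=[[1,0,0],[-1,1,0],[-1,-3,1]] U=[[5,2,2],[0,5,3],[0,0,5]]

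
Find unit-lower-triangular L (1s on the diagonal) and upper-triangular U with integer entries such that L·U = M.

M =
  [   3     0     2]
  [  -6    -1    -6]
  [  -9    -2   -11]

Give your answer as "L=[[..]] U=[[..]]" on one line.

L=[[1,0,0],[-2,1,0],[-3,2,1]] U=[[3,0,2],[0,-1,-2],[0,0,-1]]

  r1 -= -2·r0 → [0,-1,-2]
  r2 -= -3·r0 → [0,-2,-5]
  r2 -= 2·r1 → [0,0,-1]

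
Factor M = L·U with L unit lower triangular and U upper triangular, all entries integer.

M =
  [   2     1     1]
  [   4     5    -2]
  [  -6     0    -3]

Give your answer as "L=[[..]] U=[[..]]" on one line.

L=[[1,0,0],[2,1,0],[-3,1,1]] U=[[2,1,1],[0,3,-4],[0,0,4]]

  row1 -= 2·row0 → [0,3,-4]
  row2 -= -3·row0 → [0,3,0]
  row2 -= 1·row1 → [0,0,4]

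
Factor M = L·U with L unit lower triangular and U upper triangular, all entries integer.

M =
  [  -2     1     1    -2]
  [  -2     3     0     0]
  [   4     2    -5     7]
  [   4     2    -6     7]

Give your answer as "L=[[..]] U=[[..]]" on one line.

  row1 -= 1·row0 → [0,2,-1,2]
  row2 -= -2·row0 → [0,4,-3,3]
  row3 -= -2·row0 → [0,4,-4,3]
  row2 -= 2·row1 → [0,0,-1,-1]
  row3 -= 2·row1 → [0,0,-2,-1]
  row3 -= 2·row2 → [0,0,0,1]

L=[[1,0,0,0],[1,1,0,0],[-2,2,1,0],[-2,2,2,1]] U=[[-2,1,1,-2],[0,2,-1,2],[0,0,-1,-1],[0,0,0,1]]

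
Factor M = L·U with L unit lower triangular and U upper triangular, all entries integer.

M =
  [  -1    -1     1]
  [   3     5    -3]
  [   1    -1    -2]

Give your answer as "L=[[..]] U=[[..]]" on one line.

  r1 -= -3·r0 → [0,2,0]
  r2 -= -1·r0 → [0,-2,-1]
  r2 -= -1·r1 → [0,0,-1]

L=[[1,0,0],[-3,1,0],[-1,-1,1]] U=[[-1,-1,1],[0,2,0],[0,0,-1]]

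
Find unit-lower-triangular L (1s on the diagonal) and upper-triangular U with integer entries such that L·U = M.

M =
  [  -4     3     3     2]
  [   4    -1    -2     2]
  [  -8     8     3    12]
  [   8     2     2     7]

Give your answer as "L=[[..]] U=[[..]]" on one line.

L=[[1,0,0,0],[-1,1,0,0],[2,1,1,0],[-2,4,-1,1]] U=[[-4,3,3,2],[0,2,1,4],[0,0,-4,4],[0,0,0,-1]]

  row1 -= -1·row0 → [0,2,1,4]
  row2 -= 2·row0 → [0,2,-3,8]
  row3 -= -2·row0 → [0,8,8,11]
  row2 -= 1·row1 → [0,0,-4,4]
  row3 -= 4·row1 → [0,0,4,-5]
  row3 -= -1·row2 → [0,0,0,-1]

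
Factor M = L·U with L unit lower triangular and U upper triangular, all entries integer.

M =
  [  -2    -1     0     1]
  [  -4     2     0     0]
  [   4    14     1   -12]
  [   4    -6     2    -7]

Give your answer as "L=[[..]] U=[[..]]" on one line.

L=[[1,0,0,0],[2,1,0,0],[-2,3,1,0],[-2,-2,2,1]] U=[[-2,-1,0,1],[0,4,0,-2],[0,0,1,-4],[0,0,0,-1]]

  row1 -= 2·row0 → [0,4,0,-2]
  row2 -= -2·row0 → [0,12,1,-10]
  row3 -= -2·row0 → [0,-8,2,-5]
  row2 -= 3·row1 → [0,0,1,-4]
  row3 -= -2·row1 → [0,0,2,-9]
  row3 -= 2·row2 → [0,0,0,-1]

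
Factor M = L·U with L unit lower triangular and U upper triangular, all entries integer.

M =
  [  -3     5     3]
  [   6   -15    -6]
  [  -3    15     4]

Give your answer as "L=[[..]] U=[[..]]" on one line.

  R1 -= -2·R0 → [0,-5,0]
  R2 -= 1·R0 → [0,10,1]
  R2 -= -2·R1 → [0,0,1]

L=[[1,0,0],[-2,1,0],[1,-2,1]] U=[[-3,5,3],[0,-5,0],[0,0,1]]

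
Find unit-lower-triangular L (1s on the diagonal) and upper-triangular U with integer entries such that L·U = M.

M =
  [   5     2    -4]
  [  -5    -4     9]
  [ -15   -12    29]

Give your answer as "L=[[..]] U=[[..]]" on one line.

L=[[1,0,0],[-1,1,0],[-3,3,1]] U=[[5,2,-4],[0,-2,5],[0,0,2]]

  row1 -= -1·row0 → [0,-2,5]
  row2 -= -3·row0 → [0,-6,17]
  row2 -= 3·row1 → [0,0,2]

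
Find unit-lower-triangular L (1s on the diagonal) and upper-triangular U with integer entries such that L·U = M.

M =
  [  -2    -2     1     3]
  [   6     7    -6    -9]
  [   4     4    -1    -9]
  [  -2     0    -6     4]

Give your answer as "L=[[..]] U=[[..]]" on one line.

  R1 -= -3·R0 → [0,1,-3,0]
  R2 -= -2·R0 → [0,0,1,-3]
  R3 -= 1·R0 → [0,2,-7,1]
  R2 -= 0·R1 → [0,0,1,-3]
  R3 -= 2·R1 → [0,0,-1,1]
  R3 -= -1·R2 → [0,0,0,-2]

L=[[1,0,0,0],[-3,1,0,0],[-2,0,1,0],[1,2,-1,1]] U=[[-2,-2,1,3],[0,1,-3,0],[0,0,1,-3],[0,0,0,-2]]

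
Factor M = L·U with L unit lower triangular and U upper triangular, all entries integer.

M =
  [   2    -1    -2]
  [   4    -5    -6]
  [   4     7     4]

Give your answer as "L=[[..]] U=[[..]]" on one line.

L=[[1,0,0],[2,1,0],[2,-3,1]] U=[[2,-1,-2],[0,-3,-2],[0,0,2]]

  r1 -= 2·r0 → [0,-3,-2]
  r2 -= 2·r0 → [0,9,8]
  r2 -= -3·r1 → [0,0,2]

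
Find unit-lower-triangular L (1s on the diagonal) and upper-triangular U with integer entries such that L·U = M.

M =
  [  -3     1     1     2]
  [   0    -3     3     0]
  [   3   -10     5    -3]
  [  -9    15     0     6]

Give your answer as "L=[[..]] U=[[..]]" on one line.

  R1 -= 0·R0 → [0,-3,3,0]
  R2 -= -1·R0 → [0,-9,6,-1]
  R3 -= 3·R0 → [0,12,-3,0]
  R2 -= 3·R1 → [0,0,-3,-1]
  R3 -= -4·R1 → [0,0,9,0]
  R3 -= -3·R2 → [0,0,0,-3]

L=[[1,0,0,0],[0,1,0,0],[-1,3,1,0],[3,-4,-3,1]] U=[[-3,1,1,2],[0,-3,3,0],[0,0,-3,-1],[0,0,0,-3]]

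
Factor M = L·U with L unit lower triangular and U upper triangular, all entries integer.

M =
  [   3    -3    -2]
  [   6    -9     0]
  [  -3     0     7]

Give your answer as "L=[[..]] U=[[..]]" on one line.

L=[[1,0,0],[2,1,0],[-1,1,1]] U=[[3,-3,-2],[0,-3,4],[0,0,1]]

  R1 -= 2·R0 → [0,-3,4]
  R2 -= -1·R0 → [0,-3,5]
  R2 -= 1·R1 → [0,0,1]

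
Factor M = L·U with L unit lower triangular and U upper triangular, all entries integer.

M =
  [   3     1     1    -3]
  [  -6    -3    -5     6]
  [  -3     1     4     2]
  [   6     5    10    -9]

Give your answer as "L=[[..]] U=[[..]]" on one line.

  r1 -= -2·r0 → [0,-1,-3,0]
  r2 -= -1·r0 → [0,2,5,-1]
  r3 -= 2·r0 → [0,3,8,-3]
  r2 -= -2·r1 → [0,0,-1,-1]
  r3 -= -3·r1 → [0,0,-1,-3]
  r3 -= 1·r2 → [0,0,0,-2]

L=[[1,0,0,0],[-2,1,0,0],[-1,-2,1,0],[2,-3,1,1]] U=[[3,1,1,-3],[0,-1,-3,0],[0,0,-1,-1],[0,0,0,-2]]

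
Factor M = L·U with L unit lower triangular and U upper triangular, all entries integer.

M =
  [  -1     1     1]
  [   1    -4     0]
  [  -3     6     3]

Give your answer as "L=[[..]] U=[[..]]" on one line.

  R1 -= -1·R0 → [0,-3,1]
  R2 -= 3·R0 → [0,3,0]
  R2 -= -1·R1 → [0,0,1]

L=[[1,0,0],[-1,1,0],[3,-1,1]] U=[[-1,1,1],[0,-3,1],[0,0,1]]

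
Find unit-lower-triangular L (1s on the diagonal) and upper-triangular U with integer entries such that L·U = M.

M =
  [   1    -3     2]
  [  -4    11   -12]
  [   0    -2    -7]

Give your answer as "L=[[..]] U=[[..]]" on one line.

L=[[1,0,0],[-4,1,0],[0,2,1]] U=[[1,-3,2],[0,-1,-4],[0,0,1]]

  row1 -= -4·row0 → [0,-1,-4]
  row2 -= 0·row0 → [0,-2,-7]
  row2 -= 2·row1 → [0,0,1]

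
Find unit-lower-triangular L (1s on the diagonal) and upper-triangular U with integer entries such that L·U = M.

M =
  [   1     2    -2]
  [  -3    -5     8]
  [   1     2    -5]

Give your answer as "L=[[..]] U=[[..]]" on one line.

L=[[1,0,0],[-3,1,0],[1,0,1]] U=[[1,2,-2],[0,1,2],[0,0,-3]]

  row1 -= -3·row0 → [0,1,2]
  row2 -= 1·row0 → [0,0,-3]
  row2 -= 0·row1 → [0,0,-3]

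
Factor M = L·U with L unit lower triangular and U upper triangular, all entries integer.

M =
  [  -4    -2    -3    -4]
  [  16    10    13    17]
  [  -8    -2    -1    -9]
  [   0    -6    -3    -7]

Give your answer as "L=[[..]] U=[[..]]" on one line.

L=[[1,0,0,0],[-4,1,0,0],[2,1,1,0],[0,-3,0,1]] U=[[-4,-2,-3,-4],[0,2,1,1],[0,0,4,-2],[0,0,0,-4]]

  R1 -= -4·R0 → [0,2,1,1]
  R2 -= 2·R0 → [0,2,5,-1]
  R3 -= 0·R0 → [0,-6,-3,-7]
  R2 -= 1·R1 → [0,0,4,-2]
  R3 -= -3·R1 → [0,0,0,-4]
  R3 -= 0·R2 → [0,0,0,-4]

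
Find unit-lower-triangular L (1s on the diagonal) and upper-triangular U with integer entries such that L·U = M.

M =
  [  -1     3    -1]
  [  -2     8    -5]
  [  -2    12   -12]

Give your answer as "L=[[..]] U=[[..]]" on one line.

  R1 -= 2·R0 → [0,2,-3]
  R2 -= 2·R0 → [0,6,-10]
  R2 -= 3·R1 → [0,0,-1]

L=[[1,0,0],[2,1,0],[2,3,1]] U=[[-1,3,-1],[0,2,-3],[0,0,-1]]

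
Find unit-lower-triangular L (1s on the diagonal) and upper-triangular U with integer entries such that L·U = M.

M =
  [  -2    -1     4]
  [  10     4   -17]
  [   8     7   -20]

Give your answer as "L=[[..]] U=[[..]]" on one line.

  r1 -= -5·r0 → [0,-1,3]
  r2 -= -4·r0 → [0,3,-4]
  r2 -= -3·r1 → [0,0,5]

L=[[1,0,0],[-5,1,0],[-4,-3,1]] U=[[-2,-1,4],[0,-1,3],[0,0,5]]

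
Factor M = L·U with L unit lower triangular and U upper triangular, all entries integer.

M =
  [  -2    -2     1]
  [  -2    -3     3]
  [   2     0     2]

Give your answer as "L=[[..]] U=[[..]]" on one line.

L=[[1,0,0],[1,1,0],[-1,2,1]] U=[[-2,-2,1],[0,-1,2],[0,0,-1]]

  R1 -= 1·R0 → [0,-1,2]
  R2 -= -1·R0 → [0,-2,3]
  R2 -= 2·R1 → [0,0,-1]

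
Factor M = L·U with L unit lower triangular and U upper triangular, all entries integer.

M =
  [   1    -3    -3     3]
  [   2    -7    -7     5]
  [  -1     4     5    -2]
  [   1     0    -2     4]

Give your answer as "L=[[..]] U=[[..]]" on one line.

  row1 -= 2·row0 → [0,-1,-1,-1]
  row2 -= -1·row0 → [0,1,2,1]
  row3 -= 1·row0 → [0,3,1,1]
  row2 -= -1·row1 → [0,0,1,0]
  row3 -= -3·row1 → [0,0,-2,-2]
  row3 -= -2·row2 → [0,0,0,-2]

L=[[1,0,0,0],[2,1,0,0],[-1,-1,1,0],[1,-3,-2,1]] U=[[1,-3,-3,3],[0,-1,-1,-1],[0,0,1,0],[0,0,0,-2]]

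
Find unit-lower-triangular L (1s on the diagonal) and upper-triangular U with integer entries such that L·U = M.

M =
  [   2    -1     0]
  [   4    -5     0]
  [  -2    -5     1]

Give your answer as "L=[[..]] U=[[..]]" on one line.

L=[[1,0,0],[2,1,0],[-1,2,1]] U=[[2,-1,0],[0,-3,0],[0,0,1]]

  R1 -= 2·R0 → [0,-3,0]
  R2 -= -1·R0 → [0,-6,1]
  R2 -= 2·R1 → [0,0,1]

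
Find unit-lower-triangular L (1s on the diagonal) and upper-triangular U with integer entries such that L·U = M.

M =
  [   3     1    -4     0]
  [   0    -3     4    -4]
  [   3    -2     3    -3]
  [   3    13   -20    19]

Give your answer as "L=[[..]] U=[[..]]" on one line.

  R1 -= 0·R0 → [0,-3,4,-4]
  R2 -= 1·R0 → [0,-3,7,-3]
  R3 -= 1·R0 → [0,12,-16,19]
  R2 -= 1·R1 → [0,0,3,1]
  R3 -= -4·R1 → [0,0,0,3]
  R3 -= 0·R2 → [0,0,0,3]

L=[[1,0,0,0],[0,1,0,0],[1,1,1,0],[1,-4,0,1]] U=[[3,1,-4,0],[0,-3,4,-4],[0,0,3,1],[0,0,0,3]]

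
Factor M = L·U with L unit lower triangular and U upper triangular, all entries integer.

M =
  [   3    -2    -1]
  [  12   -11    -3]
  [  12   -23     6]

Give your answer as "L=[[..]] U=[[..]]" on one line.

  R1 -= 4·R0 → [0,-3,1]
  R2 -= 4·R0 → [0,-15,10]
  R2 -= 5·R1 → [0,0,5]

L=[[1,0,0],[4,1,0],[4,5,1]] U=[[3,-2,-1],[0,-3,1],[0,0,5]]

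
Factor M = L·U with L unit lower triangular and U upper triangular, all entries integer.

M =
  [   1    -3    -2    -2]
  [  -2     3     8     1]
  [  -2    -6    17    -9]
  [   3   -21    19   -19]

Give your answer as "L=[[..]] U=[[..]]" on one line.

L=[[1,0,0,0],[-2,1,0,0],[-2,4,1,0],[3,4,-3,1]] U=[[1,-3,-2,-2],[0,-3,4,-3],[0,0,-3,-1],[0,0,0,-4]]

  R1 -= -2·R0 → [0,-3,4,-3]
  R2 -= -2·R0 → [0,-12,13,-13]
  R3 -= 3·R0 → [0,-12,25,-13]
  R2 -= 4·R1 → [0,0,-3,-1]
  R3 -= 4·R1 → [0,0,9,-1]
  R3 -= -3·R2 → [0,0,0,-4]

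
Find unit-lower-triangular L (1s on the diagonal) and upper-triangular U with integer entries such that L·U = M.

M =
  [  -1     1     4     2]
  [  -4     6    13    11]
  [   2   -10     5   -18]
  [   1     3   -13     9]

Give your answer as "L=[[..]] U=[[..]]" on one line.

  R1 -= 4·R0 → [0,2,-3,3]
  R2 -= -2·R0 → [0,-8,13,-14]
  R3 -= -1·R0 → [0,4,-9,11]
  R2 -= -4·R1 → [0,0,1,-2]
  R3 -= 2·R1 → [0,0,-3,5]
  R3 -= -3·R2 → [0,0,0,-1]

L=[[1,0,0,0],[4,1,0,0],[-2,-4,1,0],[-1,2,-3,1]] U=[[-1,1,4,2],[0,2,-3,3],[0,0,1,-2],[0,0,0,-1]]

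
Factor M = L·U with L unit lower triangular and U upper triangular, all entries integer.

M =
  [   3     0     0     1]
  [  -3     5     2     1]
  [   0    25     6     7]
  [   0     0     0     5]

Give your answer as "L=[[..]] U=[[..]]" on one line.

L=[[1,0,0,0],[-1,1,0,0],[0,5,1,0],[0,0,0,1]] U=[[3,0,0,1],[0,5,2,2],[0,0,-4,-3],[0,0,0,5]]

  r1 -= -1·r0 → [0,5,2,2]
  r2 -= 0·r0 → [0,25,6,7]
  r3 -= 0·r0 → [0,0,0,5]
  r2 -= 5·r1 → [0,0,-4,-3]
  r3 -= 0·r1 → [0,0,0,5]
  r3 -= 0·r2 → [0,0,0,5]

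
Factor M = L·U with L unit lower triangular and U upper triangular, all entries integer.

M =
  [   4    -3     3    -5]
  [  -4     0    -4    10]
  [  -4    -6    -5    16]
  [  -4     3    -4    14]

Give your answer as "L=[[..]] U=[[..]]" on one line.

  r1 -= -1·r0 → [0,-3,-1,5]
  r2 -= -1·r0 → [0,-9,-2,11]
  r3 -= -1·r0 → [0,0,-1,9]
  r2 -= 3·r1 → [0,0,1,-4]
  r3 -= 0·r1 → [0,0,-1,9]
  r3 -= -1·r2 → [0,0,0,5]

L=[[1,0,0,0],[-1,1,0,0],[-1,3,1,0],[-1,0,-1,1]] U=[[4,-3,3,-5],[0,-3,-1,5],[0,0,1,-4],[0,0,0,5]]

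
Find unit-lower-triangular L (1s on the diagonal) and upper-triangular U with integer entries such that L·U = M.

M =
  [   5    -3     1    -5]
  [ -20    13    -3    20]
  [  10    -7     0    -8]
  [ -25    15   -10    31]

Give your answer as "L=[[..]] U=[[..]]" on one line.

L=[[1,0,0,0],[-4,1,0,0],[2,-1,1,0],[-5,0,5,1]] U=[[5,-3,1,-5],[0,1,1,0],[0,0,-1,2],[0,0,0,-4]]

  r1 -= -4·r0 → [0,1,1,0]
  r2 -= 2·r0 → [0,-1,-2,2]
  r3 -= -5·r0 → [0,0,-5,6]
  r2 -= -1·r1 → [0,0,-1,2]
  r3 -= 0·r1 → [0,0,-5,6]
  r3 -= 5·r2 → [0,0,0,-4]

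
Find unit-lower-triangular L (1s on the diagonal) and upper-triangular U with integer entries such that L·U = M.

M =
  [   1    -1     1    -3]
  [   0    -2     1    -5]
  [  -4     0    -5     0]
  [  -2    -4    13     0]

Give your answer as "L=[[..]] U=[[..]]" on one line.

L=[[1,0,0,0],[0,1,0,0],[-4,2,1,0],[-2,3,-4,1]] U=[[1,-1,1,-3],[0,-2,1,-5],[0,0,-3,-2],[0,0,0,1]]

  R1 -= 0·R0 → [0,-2,1,-5]
  R2 -= -4·R0 → [0,-4,-1,-12]
  R3 -= -2·R0 → [0,-6,15,-6]
  R2 -= 2·R1 → [0,0,-3,-2]
  R3 -= 3·R1 → [0,0,12,9]
  R3 -= -4·R2 → [0,0,0,1]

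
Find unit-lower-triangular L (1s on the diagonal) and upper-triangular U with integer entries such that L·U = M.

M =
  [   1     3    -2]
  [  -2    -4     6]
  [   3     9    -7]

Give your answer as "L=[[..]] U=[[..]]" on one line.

L=[[1,0,0],[-2,1,0],[3,0,1]] U=[[1,3,-2],[0,2,2],[0,0,-1]]

  row1 -= -2·row0 → [0,2,2]
  row2 -= 3·row0 → [0,0,-1]
  row2 -= 0·row1 → [0,0,-1]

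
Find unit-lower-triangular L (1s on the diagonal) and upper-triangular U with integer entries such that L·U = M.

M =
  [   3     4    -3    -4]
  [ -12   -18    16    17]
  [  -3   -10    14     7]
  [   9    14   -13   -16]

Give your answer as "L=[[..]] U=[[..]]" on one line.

  r1 -= -4·r0 → [0,-2,4,1]
  r2 -= -1·r0 → [0,-6,11,3]
  r3 -= 3·r0 → [0,2,-4,-4]
  r2 -= 3·r1 → [0,0,-1,0]
  r3 -= -1·r1 → [0,0,0,-3]
  r3 -= 0·r2 → [0,0,0,-3]

L=[[1,0,0,0],[-4,1,0,0],[-1,3,1,0],[3,-1,0,1]] U=[[3,4,-3,-4],[0,-2,4,1],[0,0,-1,0],[0,0,0,-3]]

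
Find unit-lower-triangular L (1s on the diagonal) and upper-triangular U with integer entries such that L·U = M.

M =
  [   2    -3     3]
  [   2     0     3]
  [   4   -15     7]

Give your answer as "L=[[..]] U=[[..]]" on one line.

L=[[1,0,0],[1,1,0],[2,-3,1]] U=[[2,-3,3],[0,3,0],[0,0,1]]

  R1 -= 1·R0 → [0,3,0]
  R2 -= 2·R0 → [0,-9,1]
  R2 -= -3·R1 → [0,0,1]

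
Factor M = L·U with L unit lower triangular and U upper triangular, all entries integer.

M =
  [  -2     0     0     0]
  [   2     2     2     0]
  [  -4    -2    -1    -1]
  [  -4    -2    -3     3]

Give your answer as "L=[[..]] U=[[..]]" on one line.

  R1 -= -1·R0 → [0,2,2,0]
  R2 -= 2·R0 → [0,-2,-1,-1]
  R3 -= 2·R0 → [0,-2,-3,3]
  R2 -= -1·R1 → [0,0,1,-1]
  R3 -= -1·R1 → [0,0,-1,3]
  R3 -= -1·R2 → [0,0,0,2]

L=[[1,0,0,0],[-1,1,0,0],[2,-1,1,0],[2,-1,-1,1]] U=[[-2,0,0,0],[0,2,2,0],[0,0,1,-1],[0,0,0,2]]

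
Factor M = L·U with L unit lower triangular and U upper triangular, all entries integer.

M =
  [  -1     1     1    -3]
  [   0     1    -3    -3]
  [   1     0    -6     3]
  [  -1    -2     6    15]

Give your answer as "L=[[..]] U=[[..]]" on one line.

L=[[1,0,0,0],[0,1,0,0],[-1,1,1,0],[1,-3,2,1]] U=[[-1,1,1,-3],[0,1,-3,-3],[0,0,-2,3],[0,0,0,3]]

  R1 -= 0·R0 → [0,1,-3,-3]
  R2 -= -1·R0 → [0,1,-5,0]
  R3 -= 1·R0 → [0,-3,5,18]
  R2 -= 1·R1 → [0,0,-2,3]
  R3 -= -3·R1 → [0,0,-4,9]
  R3 -= 2·R2 → [0,0,0,3]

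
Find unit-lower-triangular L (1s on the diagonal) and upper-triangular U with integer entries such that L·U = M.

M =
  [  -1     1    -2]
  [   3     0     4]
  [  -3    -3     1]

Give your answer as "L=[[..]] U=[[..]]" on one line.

  R1 -= -3·R0 → [0,3,-2]
  R2 -= 3·R0 → [0,-6,7]
  R2 -= -2·R1 → [0,0,3]

L=[[1,0,0],[-3,1,0],[3,-2,1]] U=[[-1,1,-2],[0,3,-2],[0,0,3]]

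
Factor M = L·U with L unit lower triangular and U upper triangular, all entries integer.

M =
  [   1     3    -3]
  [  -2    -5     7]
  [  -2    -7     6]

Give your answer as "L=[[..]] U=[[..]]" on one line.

L=[[1,0,0],[-2,1,0],[-2,-1,1]] U=[[1,3,-3],[0,1,1],[0,0,1]]

  row1 -= -2·row0 → [0,1,1]
  row2 -= -2·row0 → [0,-1,0]
  row2 -= -1·row1 → [0,0,1]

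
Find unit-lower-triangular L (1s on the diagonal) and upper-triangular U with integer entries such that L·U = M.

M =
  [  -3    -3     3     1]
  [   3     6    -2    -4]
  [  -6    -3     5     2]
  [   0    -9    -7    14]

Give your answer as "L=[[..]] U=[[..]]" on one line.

  R1 -= -1·R0 → [0,3,1,-3]
  R2 -= 2·R0 → [0,3,-1,0]
  R3 -= 0·R0 → [0,-9,-7,14]
  R2 -= 1·R1 → [0,0,-2,3]
  R3 -= -3·R1 → [0,0,-4,5]
  R3 -= 2·R2 → [0,0,0,-1]

L=[[1,0,0,0],[-1,1,0,0],[2,1,1,0],[0,-3,2,1]] U=[[-3,-3,3,1],[0,3,1,-3],[0,0,-2,3],[0,0,0,-1]]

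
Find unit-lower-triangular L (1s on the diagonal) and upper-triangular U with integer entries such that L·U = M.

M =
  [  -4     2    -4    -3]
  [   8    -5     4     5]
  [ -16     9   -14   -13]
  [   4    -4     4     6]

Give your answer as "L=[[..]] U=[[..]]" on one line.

L=[[1,0,0,0],[-2,1,0,0],[4,-1,1,0],[-1,2,-4,1]] U=[[-4,2,-4,-3],[0,-1,-4,-1],[0,0,-2,-2],[0,0,0,-3]]

  r1 -= -2·r0 → [0,-1,-4,-1]
  r2 -= 4·r0 → [0,1,2,-1]
  r3 -= -1·r0 → [0,-2,0,3]
  r2 -= -1·r1 → [0,0,-2,-2]
  r3 -= 2·r1 → [0,0,8,5]
  r3 -= -4·r2 → [0,0,0,-3]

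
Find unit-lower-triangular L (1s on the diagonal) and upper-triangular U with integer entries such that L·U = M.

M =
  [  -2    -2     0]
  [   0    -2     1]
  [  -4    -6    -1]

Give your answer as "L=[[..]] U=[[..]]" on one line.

  r1 -= 0·r0 → [0,-2,1]
  r2 -= 2·r0 → [0,-2,-1]
  r2 -= 1·r1 → [0,0,-2]

L=[[1,0,0],[0,1,0],[2,1,1]] U=[[-2,-2,0],[0,-2,1],[0,0,-2]]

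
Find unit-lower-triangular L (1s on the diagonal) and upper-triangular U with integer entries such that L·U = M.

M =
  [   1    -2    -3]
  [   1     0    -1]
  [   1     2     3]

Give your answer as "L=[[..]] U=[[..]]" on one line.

L=[[1,0,0],[1,1,0],[1,2,1]] U=[[1,-2,-3],[0,2,2],[0,0,2]]

  r1 -= 1·r0 → [0,2,2]
  r2 -= 1·r0 → [0,4,6]
  r2 -= 2·r1 → [0,0,2]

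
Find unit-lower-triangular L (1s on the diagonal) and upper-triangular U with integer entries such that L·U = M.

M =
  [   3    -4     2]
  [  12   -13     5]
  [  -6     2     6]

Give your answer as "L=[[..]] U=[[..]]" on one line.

L=[[1,0,0],[4,1,0],[-2,-2,1]] U=[[3,-4,2],[0,3,-3],[0,0,4]]

  r1 -= 4·r0 → [0,3,-3]
  r2 -= -2·r0 → [0,-6,10]
  r2 -= -2·r1 → [0,0,4]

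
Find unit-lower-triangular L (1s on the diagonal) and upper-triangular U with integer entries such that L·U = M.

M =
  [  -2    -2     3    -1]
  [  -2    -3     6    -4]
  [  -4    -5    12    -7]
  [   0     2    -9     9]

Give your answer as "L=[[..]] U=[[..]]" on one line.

L=[[1,0,0,0],[1,1,0,0],[2,1,1,0],[0,-2,-1,1]] U=[[-2,-2,3,-1],[0,-1,3,-3],[0,0,3,-2],[0,0,0,1]]

  row1 -= 1·row0 → [0,-1,3,-3]
  row2 -= 2·row0 → [0,-1,6,-5]
  row3 -= 0·row0 → [0,2,-9,9]
  row2 -= 1·row1 → [0,0,3,-2]
  row3 -= -2·row1 → [0,0,-3,3]
  row3 -= -1·row2 → [0,0,0,1]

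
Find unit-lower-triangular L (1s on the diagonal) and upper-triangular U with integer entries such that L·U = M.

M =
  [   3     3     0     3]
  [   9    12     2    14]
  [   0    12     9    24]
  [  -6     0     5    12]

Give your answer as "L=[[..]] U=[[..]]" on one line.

  R1 -= 3·R0 → [0,3,2,5]
  R2 -= 0·R0 → [0,12,9,24]
  R3 -= -2·R0 → [0,6,5,18]
  R2 -= 4·R1 → [0,0,1,4]
  R3 -= 2·R1 → [0,0,1,8]
  R3 -= 1·R2 → [0,0,0,4]

L=[[1,0,0,0],[3,1,0,0],[0,4,1,0],[-2,2,1,1]] U=[[3,3,0,3],[0,3,2,5],[0,0,1,4],[0,0,0,4]]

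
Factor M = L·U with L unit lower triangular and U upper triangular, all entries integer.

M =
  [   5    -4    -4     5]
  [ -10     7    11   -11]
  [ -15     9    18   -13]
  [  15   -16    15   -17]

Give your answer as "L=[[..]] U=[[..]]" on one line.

L=[[1,0,0,0],[-2,1,0,0],[-3,3,1,0],[3,4,-5,1]] U=[[5,-4,-4,5],[0,-1,3,-1],[0,0,-3,5],[0,0,0,-3]]

  R1 -= -2·R0 → [0,-1,3,-1]
  R2 -= -3·R0 → [0,-3,6,2]
  R3 -= 3·R0 → [0,-4,27,-32]
  R2 -= 3·R1 → [0,0,-3,5]
  R3 -= 4·R1 → [0,0,15,-28]
  R3 -= -5·R2 → [0,0,0,-3]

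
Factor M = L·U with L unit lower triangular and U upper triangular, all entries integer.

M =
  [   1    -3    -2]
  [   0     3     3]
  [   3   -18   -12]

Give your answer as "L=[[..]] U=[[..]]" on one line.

L=[[1,0,0],[0,1,0],[3,-3,1]] U=[[1,-3,-2],[0,3,3],[0,0,3]]

  r1 -= 0·r0 → [0,3,3]
  r2 -= 3·r0 → [0,-9,-6]
  r2 -= -3·r1 → [0,0,3]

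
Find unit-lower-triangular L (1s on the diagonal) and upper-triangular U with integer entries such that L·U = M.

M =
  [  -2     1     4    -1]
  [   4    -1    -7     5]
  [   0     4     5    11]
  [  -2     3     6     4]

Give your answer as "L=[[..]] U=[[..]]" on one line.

  r1 -= -2·r0 → [0,1,1,3]
  r2 -= 0·r0 → [0,4,5,11]
  r3 -= 1·r0 → [0,2,2,5]
  r2 -= 4·r1 → [0,0,1,-1]
  r3 -= 2·r1 → [0,0,0,-1]
  r3 -= 0·r2 → [0,0,0,-1]

L=[[1,0,0,0],[-2,1,0,0],[0,4,1,0],[1,2,0,1]] U=[[-2,1,4,-1],[0,1,1,3],[0,0,1,-1],[0,0,0,-1]]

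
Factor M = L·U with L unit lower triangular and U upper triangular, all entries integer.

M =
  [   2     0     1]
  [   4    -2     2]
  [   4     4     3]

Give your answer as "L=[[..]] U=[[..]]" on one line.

L=[[1,0,0],[2,1,0],[2,-2,1]] U=[[2,0,1],[0,-2,0],[0,0,1]]

  r1 -= 2·r0 → [0,-2,0]
  r2 -= 2·r0 → [0,4,1]
  r2 -= -2·r1 → [0,0,1]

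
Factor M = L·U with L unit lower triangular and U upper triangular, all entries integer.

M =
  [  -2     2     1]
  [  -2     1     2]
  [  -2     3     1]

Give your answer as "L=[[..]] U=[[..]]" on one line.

  row1 -= 1·row0 → [0,-1,1]
  row2 -= 1·row0 → [0,1,0]
  row2 -= -1·row1 → [0,0,1]

L=[[1,0,0],[1,1,0],[1,-1,1]] U=[[-2,2,1],[0,-1,1],[0,0,1]]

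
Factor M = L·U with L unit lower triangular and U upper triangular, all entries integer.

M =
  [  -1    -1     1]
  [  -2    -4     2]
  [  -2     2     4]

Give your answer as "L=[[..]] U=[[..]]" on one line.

  row1 -= 2·row0 → [0,-2,0]
  row2 -= 2·row0 → [0,4,2]
  row2 -= -2·row1 → [0,0,2]

L=[[1,0,0],[2,1,0],[2,-2,1]] U=[[-1,-1,1],[0,-2,0],[0,0,2]]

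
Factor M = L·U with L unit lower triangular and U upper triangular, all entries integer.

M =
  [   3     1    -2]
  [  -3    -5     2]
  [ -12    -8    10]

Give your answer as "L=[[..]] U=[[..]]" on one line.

  row1 -= -1·row0 → [0,-4,0]
  row2 -= -4·row0 → [0,-4,2]
  row2 -= 1·row1 → [0,0,2]

L=[[1,0,0],[-1,1,0],[-4,1,1]] U=[[3,1,-2],[0,-4,0],[0,0,2]]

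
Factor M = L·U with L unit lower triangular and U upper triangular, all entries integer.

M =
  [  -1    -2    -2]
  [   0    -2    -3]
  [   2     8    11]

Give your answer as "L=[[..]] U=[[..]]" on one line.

  r1 -= 0·r0 → [0,-2,-3]
  r2 -= -2·r0 → [0,4,7]
  r2 -= -2·r1 → [0,0,1]

L=[[1,0,0],[0,1,0],[-2,-2,1]] U=[[-1,-2,-2],[0,-2,-3],[0,0,1]]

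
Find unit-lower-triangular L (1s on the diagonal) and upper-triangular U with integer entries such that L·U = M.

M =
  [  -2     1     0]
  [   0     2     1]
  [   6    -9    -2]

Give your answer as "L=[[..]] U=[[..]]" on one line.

  row1 -= 0·row0 → [0,2,1]
  row2 -= -3·row0 → [0,-6,-2]
  row2 -= -3·row1 → [0,0,1]

L=[[1,0,0],[0,1,0],[-3,-3,1]] U=[[-2,1,0],[0,2,1],[0,0,1]]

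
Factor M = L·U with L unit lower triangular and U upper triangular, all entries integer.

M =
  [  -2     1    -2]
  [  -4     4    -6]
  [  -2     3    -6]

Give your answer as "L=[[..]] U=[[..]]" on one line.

L=[[1,0,0],[2,1,0],[1,1,1]] U=[[-2,1,-2],[0,2,-2],[0,0,-2]]

  R1 -= 2·R0 → [0,2,-2]
  R2 -= 1·R0 → [0,2,-4]
  R2 -= 1·R1 → [0,0,-2]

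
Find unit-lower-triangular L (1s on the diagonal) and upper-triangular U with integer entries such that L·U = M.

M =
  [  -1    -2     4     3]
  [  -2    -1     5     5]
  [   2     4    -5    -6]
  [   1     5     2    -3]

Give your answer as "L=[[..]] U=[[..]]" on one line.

  R1 -= 2·R0 → [0,3,-3,-1]
  R2 -= -2·R0 → [0,0,3,0]
  R3 -= -1·R0 → [0,3,6,0]
  R2 -= 0·R1 → [0,0,3,0]
  R3 -= 1·R1 → [0,0,9,1]
  R3 -= 3·R2 → [0,0,0,1]

L=[[1,0,0,0],[2,1,0,0],[-2,0,1,0],[-1,1,3,1]] U=[[-1,-2,4,3],[0,3,-3,-1],[0,0,3,0],[0,0,0,1]]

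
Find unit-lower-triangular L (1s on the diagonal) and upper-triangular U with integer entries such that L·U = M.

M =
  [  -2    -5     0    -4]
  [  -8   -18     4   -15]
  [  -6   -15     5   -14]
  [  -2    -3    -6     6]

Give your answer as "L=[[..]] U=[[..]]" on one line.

  r1 -= 4·r0 → [0,2,4,1]
  r2 -= 3·r0 → [0,0,5,-2]
  r3 -= 1·r0 → [0,2,-6,10]
  r2 -= 0·r1 → [0,0,5,-2]
  r3 -= 1·r1 → [0,0,-10,9]
  r3 -= -2·r2 → [0,0,0,5]

L=[[1,0,0,0],[4,1,0,0],[3,0,1,0],[1,1,-2,1]] U=[[-2,-5,0,-4],[0,2,4,1],[0,0,5,-2],[0,0,0,5]]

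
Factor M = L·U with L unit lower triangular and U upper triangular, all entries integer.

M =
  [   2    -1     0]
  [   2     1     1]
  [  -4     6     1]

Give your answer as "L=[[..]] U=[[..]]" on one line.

  r1 -= 1·r0 → [0,2,1]
  r2 -= -2·r0 → [0,4,1]
  r2 -= 2·r1 → [0,0,-1]

L=[[1,0,0],[1,1,0],[-2,2,1]] U=[[2,-1,0],[0,2,1],[0,0,-1]]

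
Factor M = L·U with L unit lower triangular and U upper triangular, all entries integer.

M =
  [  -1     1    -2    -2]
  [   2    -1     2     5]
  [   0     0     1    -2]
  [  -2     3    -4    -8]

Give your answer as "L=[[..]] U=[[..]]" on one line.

L=[[1,0,0,0],[-2,1,0,0],[0,0,1,0],[2,1,2,1]] U=[[-1,1,-2,-2],[0,1,-2,1],[0,0,1,-2],[0,0,0,-1]]

  r1 -= -2·r0 → [0,1,-2,1]
  r2 -= 0·r0 → [0,0,1,-2]
  r3 -= 2·r0 → [0,1,0,-4]
  r2 -= 0·r1 → [0,0,1,-2]
  r3 -= 1·r1 → [0,0,2,-5]
  r3 -= 2·r2 → [0,0,0,-1]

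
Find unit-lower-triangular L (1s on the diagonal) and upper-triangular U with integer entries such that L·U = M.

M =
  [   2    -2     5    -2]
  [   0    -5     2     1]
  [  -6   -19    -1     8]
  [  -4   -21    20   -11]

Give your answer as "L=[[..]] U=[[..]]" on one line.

L=[[1,0,0,0],[0,1,0,0],[-3,5,1,0],[-2,5,5,1]] U=[[2,-2,5,-2],[0,-5,2,1],[0,0,4,-3],[0,0,0,-5]]

  row1 -= 0·row0 → [0,-5,2,1]
  row2 -= -3·row0 → [0,-25,14,2]
  row3 -= -2·row0 → [0,-25,30,-15]
  row2 -= 5·row1 → [0,0,4,-3]
  row3 -= 5·row1 → [0,0,20,-20]
  row3 -= 5·row2 → [0,0,0,-5]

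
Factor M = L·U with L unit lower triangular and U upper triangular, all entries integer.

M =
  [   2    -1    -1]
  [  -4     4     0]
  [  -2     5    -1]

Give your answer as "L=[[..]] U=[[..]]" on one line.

L=[[1,0,0],[-2,1,0],[-1,2,1]] U=[[2,-1,-1],[0,2,-2],[0,0,2]]

  row1 -= -2·row0 → [0,2,-2]
  row2 -= -1·row0 → [0,4,-2]
  row2 -= 2·row1 → [0,0,2]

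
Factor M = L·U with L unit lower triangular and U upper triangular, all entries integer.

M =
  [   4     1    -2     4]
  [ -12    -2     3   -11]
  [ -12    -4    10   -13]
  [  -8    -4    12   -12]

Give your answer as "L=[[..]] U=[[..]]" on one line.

L=[[1,0,0,0],[-3,1,0,0],[-3,-1,1,0],[-2,-2,2,1]] U=[[4,1,-2,4],[0,1,-3,1],[0,0,1,0],[0,0,0,-2]]

  row1 -= -3·row0 → [0,1,-3,1]
  row2 -= -3·row0 → [0,-1,4,-1]
  row3 -= -2·row0 → [0,-2,8,-4]
  row2 -= -1·row1 → [0,0,1,0]
  row3 -= -2·row1 → [0,0,2,-2]
  row3 -= 2·row2 → [0,0,0,-2]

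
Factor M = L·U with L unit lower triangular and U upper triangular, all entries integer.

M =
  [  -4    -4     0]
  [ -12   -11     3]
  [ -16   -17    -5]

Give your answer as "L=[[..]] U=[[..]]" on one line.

  row1 -= 3·row0 → [0,1,3]
  row2 -= 4·row0 → [0,-1,-5]
  row2 -= -1·row1 → [0,0,-2]

L=[[1,0,0],[3,1,0],[4,-1,1]] U=[[-4,-4,0],[0,1,3],[0,0,-2]]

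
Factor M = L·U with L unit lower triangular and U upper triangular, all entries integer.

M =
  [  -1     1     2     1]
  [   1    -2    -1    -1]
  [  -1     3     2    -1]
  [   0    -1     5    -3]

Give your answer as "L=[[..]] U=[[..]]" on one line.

L=[[1,0,0,0],[-1,1,0,0],[1,-2,1,0],[0,1,2,1]] U=[[-1,1,2,1],[0,-1,1,0],[0,0,2,-2],[0,0,0,1]]

  r1 -= -1·r0 → [0,-1,1,0]
  r2 -= 1·r0 → [0,2,0,-2]
  r3 -= 0·r0 → [0,-1,5,-3]
  r2 -= -2·r1 → [0,0,2,-2]
  r3 -= 1·r1 → [0,0,4,-3]
  r3 -= 2·r2 → [0,0,0,1]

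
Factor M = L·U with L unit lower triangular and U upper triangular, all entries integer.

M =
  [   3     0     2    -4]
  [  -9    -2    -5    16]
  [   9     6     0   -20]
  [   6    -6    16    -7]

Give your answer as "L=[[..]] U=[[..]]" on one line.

  R1 -= -3·R0 → [0,-2,1,4]
  R2 -= 3·R0 → [0,6,-6,-8]
  R3 -= 2·R0 → [0,-6,12,1]
  R2 -= -3·R1 → [0,0,-3,4]
  R3 -= 3·R1 → [0,0,9,-11]
  R3 -= -3·R2 → [0,0,0,1]

L=[[1,0,0,0],[-3,1,0,0],[3,-3,1,0],[2,3,-3,1]] U=[[3,0,2,-4],[0,-2,1,4],[0,0,-3,4],[0,0,0,1]]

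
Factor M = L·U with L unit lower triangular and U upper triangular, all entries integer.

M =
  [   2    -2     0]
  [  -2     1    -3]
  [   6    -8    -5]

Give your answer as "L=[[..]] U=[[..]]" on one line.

L=[[1,0,0],[-1,1,0],[3,2,1]] U=[[2,-2,0],[0,-1,-3],[0,0,1]]

  R1 -= -1·R0 → [0,-1,-3]
  R2 -= 3·R0 → [0,-2,-5]
  R2 -= 2·R1 → [0,0,1]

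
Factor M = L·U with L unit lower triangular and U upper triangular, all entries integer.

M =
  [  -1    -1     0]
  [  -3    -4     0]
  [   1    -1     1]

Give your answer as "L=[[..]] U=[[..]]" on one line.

L=[[1,0,0],[3,1,0],[-1,2,1]] U=[[-1,-1,0],[0,-1,0],[0,0,1]]

  R1 -= 3·R0 → [0,-1,0]
  R2 -= -1·R0 → [0,-2,1]
  R2 -= 2·R1 → [0,0,1]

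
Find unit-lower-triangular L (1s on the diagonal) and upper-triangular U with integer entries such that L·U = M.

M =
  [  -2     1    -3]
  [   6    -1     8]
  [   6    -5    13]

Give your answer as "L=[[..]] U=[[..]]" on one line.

L=[[1,0,0],[-3,1,0],[-3,-1,1]] U=[[-2,1,-3],[0,2,-1],[0,0,3]]

  r1 -= -3·r0 → [0,2,-1]
  r2 -= -3·r0 → [0,-2,4]
  r2 -= -1·r1 → [0,0,3]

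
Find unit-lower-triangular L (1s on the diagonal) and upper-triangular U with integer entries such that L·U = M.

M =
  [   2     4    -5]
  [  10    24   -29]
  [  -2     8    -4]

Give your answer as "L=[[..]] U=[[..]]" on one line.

  row1 -= 5·row0 → [0,4,-4]
  row2 -= -1·row0 → [0,12,-9]
  row2 -= 3·row1 → [0,0,3]

L=[[1,0,0],[5,1,0],[-1,3,1]] U=[[2,4,-5],[0,4,-4],[0,0,3]]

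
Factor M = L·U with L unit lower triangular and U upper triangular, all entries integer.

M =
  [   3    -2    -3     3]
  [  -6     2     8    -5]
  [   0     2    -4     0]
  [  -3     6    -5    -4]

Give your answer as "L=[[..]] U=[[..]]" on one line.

  R1 -= -2·R0 → [0,-2,2,1]
  R2 -= 0·R0 → [0,2,-4,0]
  R3 -= -1·R0 → [0,4,-8,-1]
  R2 -= -1·R1 → [0,0,-2,1]
  R3 -= -2·R1 → [0,0,-4,1]
  R3 -= 2·R2 → [0,0,0,-1]

L=[[1,0,0,0],[-2,1,0,0],[0,-1,1,0],[-1,-2,2,1]] U=[[3,-2,-3,3],[0,-2,2,1],[0,0,-2,1],[0,0,0,-1]]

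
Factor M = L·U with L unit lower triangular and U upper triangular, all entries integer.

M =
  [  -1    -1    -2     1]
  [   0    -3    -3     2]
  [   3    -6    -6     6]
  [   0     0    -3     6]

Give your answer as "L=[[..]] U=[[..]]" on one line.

L=[[1,0,0,0],[0,1,0,0],[-3,3,1,0],[0,0,1,1]] U=[[-1,-1,-2,1],[0,-3,-3,2],[0,0,-3,3],[0,0,0,3]]

  row1 -= 0·row0 → [0,-3,-3,2]
  row2 -= -3·row0 → [0,-9,-12,9]
  row3 -= 0·row0 → [0,0,-3,6]
  row2 -= 3·row1 → [0,0,-3,3]
  row3 -= 0·row1 → [0,0,-3,6]
  row3 -= 1·row2 → [0,0,0,3]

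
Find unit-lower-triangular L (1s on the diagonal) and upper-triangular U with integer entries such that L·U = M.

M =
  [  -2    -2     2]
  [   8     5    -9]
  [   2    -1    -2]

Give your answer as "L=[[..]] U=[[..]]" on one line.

  row1 -= -4·row0 → [0,-3,-1]
  row2 -= -1·row0 → [0,-3,0]
  row2 -= 1·row1 → [0,0,1]

L=[[1,0,0],[-4,1,0],[-1,1,1]] U=[[-2,-2,2],[0,-3,-1],[0,0,1]]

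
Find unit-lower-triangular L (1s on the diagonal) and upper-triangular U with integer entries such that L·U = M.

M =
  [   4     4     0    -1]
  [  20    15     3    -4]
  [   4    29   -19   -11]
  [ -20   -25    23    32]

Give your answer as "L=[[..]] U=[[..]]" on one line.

  R1 -= 5·R0 → [0,-5,3,1]
  R2 -= 1·R0 → [0,25,-19,-10]
  R3 -= -5·R0 → [0,-5,23,27]
  R2 -= -5·R1 → [0,0,-4,-5]
  R3 -= 1·R1 → [0,0,20,26]
  R3 -= -5·R2 → [0,0,0,1]

L=[[1,0,0,0],[5,1,0,0],[1,-5,1,0],[-5,1,-5,1]] U=[[4,4,0,-1],[0,-5,3,1],[0,0,-4,-5],[0,0,0,1]]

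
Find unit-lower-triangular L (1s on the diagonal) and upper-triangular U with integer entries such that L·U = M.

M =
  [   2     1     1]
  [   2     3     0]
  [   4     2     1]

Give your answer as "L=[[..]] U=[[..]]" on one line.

L=[[1,0,0],[1,1,0],[2,0,1]] U=[[2,1,1],[0,2,-1],[0,0,-1]]

  r1 -= 1·r0 → [0,2,-1]
  r2 -= 2·r0 → [0,0,-1]
  r2 -= 0·r1 → [0,0,-1]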